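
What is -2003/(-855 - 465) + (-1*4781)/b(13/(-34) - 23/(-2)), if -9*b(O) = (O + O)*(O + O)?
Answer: 22091137/249480 ≈ 88.549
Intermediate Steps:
b(O) = -4*O²/9 (b(O) = -(O + O)*(O + O)/9 = -2*O*2*O/9 = -4*O²/9)
-2003/(-855 - 465) + (-1*4781)/b(13/(-34) - 23/(-2)) = -2003/(-855 - 465) + (-1*4781)/((-4*(13/(-34) - 23/(-2))²/9)) = -2003/(-1320) - 4781*(-9/(4*(13*(-1/34) - 23*(-½))²)) = -2003*(-1/1320) - 4781*(-9/(4*(-13/34 + 23/2)²)) = 2003/1320 - 4781/((-4*(189/17)²/9)) = 2003/1320 - 4781/((-4/9*35721/289)) = 2003/1320 - 4781/(-15876/289) = 2003/1320 - 4781*(-289/15876) = 2003/1320 + 197387/2268 = 22091137/249480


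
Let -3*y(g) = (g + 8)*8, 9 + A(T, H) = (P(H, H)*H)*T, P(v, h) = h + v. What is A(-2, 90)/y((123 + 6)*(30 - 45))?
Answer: -97227/15416 ≈ -6.3069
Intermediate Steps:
A(T, H) = -9 + 2*T*H² (A(T, H) = -9 + ((H + H)*H)*T = -9 + ((2*H)*H)*T = -9 + (2*H²)*T = -9 + 2*T*H²)
y(g) = -64/3 - 8*g/3 (y(g) = -(g + 8)*8/3 = -(8 + g)*8/3 = -(64 + 8*g)/3 = -64/3 - 8*g/3)
A(-2, 90)/y((123 + 6)*(30 - 45)) = (-9 + 2*(-2)*90²)/(-64/3 - 8*(123 + 6)*(30 - 45)/3) = (-9 + 2*(-2)*8100)/(-64/3 - 344*(-15)) = (-9 - 32400)/(-64/3 - 8/3*(-1935)) = -32409/(-64/3 + 5160) = -32409/15416/3 = -32409*3/15416 = -97227/15416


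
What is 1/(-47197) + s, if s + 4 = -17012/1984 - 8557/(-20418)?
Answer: -2905046347873/238989749808 ≈ -12.156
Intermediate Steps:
s = -61551397/5063664 (s = -4 + (-17012/1984 - 8557/(-20418)) = -4 + (-17012*1/1984 - 8557*(-1/20418)) = -4 + (-4253/496 + 8557/20418) = -4 - 41296741/5063664 = -61551397/5063664 ≈ -12.156)
1/(-47197) + s = 1/(-47197) - 61551397/5063664 = -1/47197 - 61551397/5063664 = -2905046347873/238989749808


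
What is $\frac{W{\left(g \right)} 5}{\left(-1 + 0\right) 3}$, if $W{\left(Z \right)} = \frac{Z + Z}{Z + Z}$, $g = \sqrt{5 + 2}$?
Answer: $- \frac{5}{3} \approx -1.6667$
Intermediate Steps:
$g = \sqrt{7} \approx 2.6458$
$W{\left(Z \right)} = 1$ ($W{\left(Z \right)} = \frac{2 Z}{2 Z} = 2 Z \frac{1}{2 Z} = 1$)
$\frac{W{\left(g \right)} 5}{\left(-1 + 0\right) 3} = \frac{1 \cdot 5}{\left(-1 + 0\right) 3} = \frac{5}{\left(-1\right) 3} = \frac{5}{-3} = 5 \left(- \frac{1}{3}\right) = - \frac{5}{3}$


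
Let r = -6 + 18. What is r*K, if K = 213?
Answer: 2556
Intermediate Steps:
r = 12
r*K = 12*213 = 2556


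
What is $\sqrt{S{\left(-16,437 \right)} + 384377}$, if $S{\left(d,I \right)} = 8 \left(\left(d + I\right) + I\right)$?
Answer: $\sqrt{391241} \approx 625.49$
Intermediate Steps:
$S{\left(d,I \right)} = 8 d + 16 I$ ($S{\left(d,I \right)} = 8 \left(\left(I + d\right) + I\right) = 8 \left(d + 2 I\right) = 8 d + 16 I$)
$\sqrt{S{\left(-16,437 \right)} + 384377} = \sqrt{\left(8 \left(-16\right) + 16 \cdot 437\right) + 384377} = \sqrt{\left(-128 + 6992\right) + 384377} = \sqrt{6864 + 384377} = \sqrt{391241}$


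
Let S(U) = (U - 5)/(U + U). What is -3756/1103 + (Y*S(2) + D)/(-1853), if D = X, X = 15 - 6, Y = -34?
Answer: -13995843/4087718 ≈ -3.4239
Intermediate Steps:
X = 9
S(U) = (-5 + U)/(2*U) (S(U) = (-5 + U)/((2*U)) = (-5 + U)*(1/(2*U)) = (-5 + U)/(2*U))
D = 9
-3756/1103 + (Y*S(2) + D)/(-1853) = -3756/1103 + (-17*(-5 + 2)/2 + 9)/(-1853) = -3756*1/1103 + (-17*(-3)/2 + 9)*(-1/1853) = -3756/1103 + (-34*(-¾) + 9)*(-1/1853) = -3756/1103 + (51/2 + 9)*(-1/1853) = -3756/1103 + (69/2)*(-1/1853) = -3756/1103 - 69/3706 = -13995843/4087718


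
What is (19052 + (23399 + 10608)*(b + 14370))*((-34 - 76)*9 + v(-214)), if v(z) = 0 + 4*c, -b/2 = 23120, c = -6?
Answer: 1098957014532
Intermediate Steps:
b = -46240 (b = -2*23120 = -46240)
v(z) = -24 (v(z) = 0 + 4*(-6) = 0 - 24 = -24)
(19052 + (23399 + 10608)*(b + 14370))*((-34 - 76)*9 + v(-214)) = (19052 + (23399 + 10608)*(-46240 + 14370))*((-34 - 76)*9 - 24) = (19052 + 34007*(-31870))*(-110*9 - 24) = (19052 - 1083803090)*(-990 - 24) = -1083784038*(-1014) = 1098957014532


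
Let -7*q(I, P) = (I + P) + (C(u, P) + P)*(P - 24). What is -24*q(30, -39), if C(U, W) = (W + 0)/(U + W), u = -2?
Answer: 2349864/287 ≈ 8187.7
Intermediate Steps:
C(U, W) = W/(U + W)
q(I, P) = -I/7 - P/7 - (-24 + P)*(P + P/(-2 + P))/7 (q(I, P) = -((I + P) + (P/(-2 + P) + P)*(P - 24))/7 = -((I + P) + (P + P/(-2 + P))*(-24 + P))/7 = -((I + P) + (-24 + P)*(P + P/(-2 + P)))/7 = -(I + P + (-24 + P)*(P + P/(-2 + P)))/7 = -I/7 - P/7 - (-24 + P)*(P + P/(-2 + P))/7)
-24*q(30, -39) = -24*(-1*(-39)**2 + 24*(-39) + (-2 - 39)*(-1*30 - 1*(-39)**2 + 23*(-39)))/(7*(-2 - 39)) = -24*(-1*1521 - 936 - 41*(-30 - 1*1521 - 897))/(7*(-41)) = -24*(-1)*(-1521 - 936 - 41*(-30 - 1521 - 897))/(7*41) = -24*(-1)*(-1521 - 936 - 41*(-2448))/(7*41) = -24*(-1)*(-1521 - 936 + 100368)/(7*41) = -24*(-1)*97911/(7*41) = -24*(-97911/287) = 2349864/287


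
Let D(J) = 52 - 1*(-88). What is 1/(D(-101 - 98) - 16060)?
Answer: -1/15920 ≈ -6.2814e-5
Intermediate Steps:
D(J) = 140 (D(J) = 52 + 88 = 140)
1/(D(-101 - 98) - 16060) = 1/(140 - 16060) = 1/(-15920) = -1/15920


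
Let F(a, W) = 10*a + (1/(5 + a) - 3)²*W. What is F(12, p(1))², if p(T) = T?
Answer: 1382352400/83521 ≈ 16551.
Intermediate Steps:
F(a, W) = 10*a + W*(-3 + 1/(5 + a))² (F(a, W) = 10*a + (-3 + 1/(5 + a))²*W = 10*a + W*(-3 + 1/(5 + a))²)
F(12, p(1))² = (10*12 + 1*(14 + 3*12)²/(5 + 12)²)² = (120 + 1*(14 + 36)²/17²)² = (120 + 1*(1/289)*50²)² = (120 + 1*(1/289)*2500)² = (120 + 2500/289)² = (37180/289)² = 1382352400/83521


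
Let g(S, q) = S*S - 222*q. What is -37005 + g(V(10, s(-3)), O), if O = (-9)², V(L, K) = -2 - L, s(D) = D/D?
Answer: -54843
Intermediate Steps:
s(D) = 1
O = 81
g(S, q) = S² - 222*q
-37005 + g(V(10, s(-3)), O) = -37005 + ((-2 - 1*10)² - 222*81) = -37005 + ((-2 - 10)² - 17982) = -37005 + ((-12)² - 17982) = -37005 + (144 - 17982) = -37005 - 17838 = -54843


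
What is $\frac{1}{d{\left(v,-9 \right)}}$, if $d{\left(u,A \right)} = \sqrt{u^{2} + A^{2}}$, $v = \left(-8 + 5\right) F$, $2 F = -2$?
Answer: $\frac{\sqrt{10}}{30} \approx 0.10541$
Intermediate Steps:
$F = -1$ ($F = \frac{1}{2} \left(-2\right) = -1$)
$v = 3$ ($v = \left(-8 + 5\right) \left(-1\right) = \left(-3\right) \left(-1\right) = 3$)
$d{\left(u,A \right)} = \sqrt{A^{2} + u^{2}}$
$\frac{1}{d{\left(v,-9 \right)}} = \frac{1}{\sqrt{\left(-9\right)^{2} + 3^{2}}} = \frac{1}{\sqrt{81 + 9}} = \frac{1}{\sqrt{90}} = \frac{1}{3 \sqrt{10}} = \frac{\sqrt{10}}{30}$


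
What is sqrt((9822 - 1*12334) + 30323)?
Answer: sqrt(27811) ≈ 166.77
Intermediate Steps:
sqrt((9822 - 1*12334) + 30323) = sqrt((9822 - 12334) + 30323) = sqrt(-2512 + 30323) = sqrt(27811)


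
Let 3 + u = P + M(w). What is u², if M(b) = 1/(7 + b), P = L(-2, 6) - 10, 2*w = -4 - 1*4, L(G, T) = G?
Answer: 1936/9 ≈ 215.11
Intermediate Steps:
w = -4 (w = (-4 - 1*4)/2 = (-4 - 4)/2 = (½)*(-8) = -4)
P = -12 (P = -2 - 10 = -12)
u = -44/3 (u = -3 + (-12 + 1/(7 - 4)) = -3 + (-12 + 1/3) = -3 + (-12 + ⅓) = -3 - 35/3 = -44/3 ≈ -14.667)
u² = (-44/3)² = 1936/9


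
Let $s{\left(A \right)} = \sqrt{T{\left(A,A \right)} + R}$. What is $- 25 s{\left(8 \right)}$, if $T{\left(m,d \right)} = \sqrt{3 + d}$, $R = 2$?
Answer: $- 25 \sqrt{2 + \sqrt{11}} \approx -57.645$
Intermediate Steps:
$s{\left(A \right)} = \sqrt{2 + \sqrt{3 + A}}$ ($s{\left(A \right)} = \sqrt{\sqrt{3 + A} + 2} = \sqrt{2 + \sqrt{3 + A}}$)
$- 25 s{\left(8 \right)} = - 25 \sqrt{2 + \sqrt{3 + 8}} = - 25 \sqrt{2 + \sqrt{11}}$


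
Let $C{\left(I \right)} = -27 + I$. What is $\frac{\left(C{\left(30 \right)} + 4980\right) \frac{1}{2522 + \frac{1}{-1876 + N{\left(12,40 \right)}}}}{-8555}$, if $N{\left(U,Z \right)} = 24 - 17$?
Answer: $- \frac{9313227}{40324993435} \approx -0.00023095$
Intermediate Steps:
$N{\left(U,Z \right)} = 7$
$\frac{\left(C{\left(30 \right)} + 4980\right) \frac{1}{2522 + \frac{1}{-1876 + N{\left(12,40 \right)}}}}{-8555} = \frac{\left(\left(-27 + 30\right) + 4980\right) \frac{1}{2522 + \frac{1}{-1876 + 7}}}{-8555} = \frac{3 + 4980}{2522 + \frac{1}{-1869}} \left(- \frac{1}{8555}\right) = \frac{4983}{2522 - \frac{1}{1869}} \left(- \frac{1}{8555}\right) = \frac{4983}{\frac{4713617}{1869}} \left(- \frac{1}{8555}\right) = 4983 \cdot \frac{1869}{4713617} \left(- \frac{1}{8555}\right) = \frac{9313227}{4713617} \left(- \frac{1}{8555}\right) = - \frac{9313227}{40324993435}$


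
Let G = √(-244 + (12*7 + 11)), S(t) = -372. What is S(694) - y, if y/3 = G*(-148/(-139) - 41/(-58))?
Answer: -372 - 42849*I*√149/8062 ≈ -372.0 - 64.877*I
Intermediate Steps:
G = I*√149 (G = √(-244 + (84 + 11)) = √(-244 + 95) = √(-149) = I*√149 ≈ 12.207*I)
y = 42849*I*√149/8062 (y = 3*((I*√149)*(-148/(-139) - 41/(-58))) = 3*((I*√149)*(-148*(-1/139) - 41*(-1/58))) = 3*((I*√149)*(148/139 + 41/58)) = 3*((I*√149)*(14283/8062)) = 3*(14283*I*√149/8062) = 42849*I*√149/8062 ≈ 64.877*I)
S(694) - y = -372 - 42849*I*√149/8062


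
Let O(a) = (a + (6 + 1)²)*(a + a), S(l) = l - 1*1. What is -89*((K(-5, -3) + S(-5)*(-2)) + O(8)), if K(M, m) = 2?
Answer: -82414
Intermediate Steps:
S(l) = -1 + l (S(l) = l - 1 = -1 + l)
O(a) = 2*a*(49 + a) (O(a) = (a + 7²)*(2*a) = (a + 49)*(2*a) = (49 + a)*(2*a) = 2*a*(49 + a))
-89*((K(-5, -3) + S(-5)*(-2)) + O(8)) = -89*((2 + (-1 - 5)*(-2)) + 2*8*(49 + 8)) = -89*((2 - 6*(-2)) + 2*8*57) = -89*((2 + 12) + 912) = -89*(14 + 912) = -89*926 = -82414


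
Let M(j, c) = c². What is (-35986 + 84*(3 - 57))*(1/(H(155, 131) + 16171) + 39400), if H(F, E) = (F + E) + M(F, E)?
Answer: -26836691361461/16809 ≈ -1.5966e+9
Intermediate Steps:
H(F, E) = E + F + E² (H(F, E) = (F + E) + E² = (E + F) + E² = E + F + E²)
(-35986 + 84*(3 - 57))*(1/(H(155, 131) + 16171) + 39400) = (-35986 + 84*(3 - 57))*(1/((131 + 155 + 131²) + 16171) + 39400) = (-35986 + 84*(-54))*(1/((131 + 155 + 17161) + 16171) + 39400) = (-35986 - 4536)*(1/(17447 + 16171) + 39400) = -40522*(1/33618 + 39400) = -40522*1324549201/33618 = -26836691361461/16809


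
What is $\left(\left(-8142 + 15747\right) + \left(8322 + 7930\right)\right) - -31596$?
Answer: $55453$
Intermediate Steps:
$\left(\left(-8142 + 15747\right) + \left(8322 + 7930\right)\right) - -31596 = \left(7605 + 16252\right) + 31596 = 23857 + 31596 = 55453$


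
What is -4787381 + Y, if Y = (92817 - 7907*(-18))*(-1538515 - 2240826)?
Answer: -888690368144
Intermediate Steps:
Y = -888685580763 (Y = (92817 + 142326)*(-3779341) = 235143*(-3779341) = -888685580763)
-4787381 + Y = -4787381 - 888685580763 = -888690368144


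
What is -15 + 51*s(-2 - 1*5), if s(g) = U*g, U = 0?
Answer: -15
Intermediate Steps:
s(g) = 0 (s(g) = 0*g = 0)
-15 + 51*s(-2 - 1*5) = -15 + 51*0 = -15 + 0 = -15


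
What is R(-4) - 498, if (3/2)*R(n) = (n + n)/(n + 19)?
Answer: -22426/45 ≈ -498.36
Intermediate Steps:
R(n) = 4*n/(3*(19 + n)) (R(n) = 2*((n + n)/(n + 19))/3 = 2*((2*n)/(19 + n))/3 = 2*(2*n/(19 + n))/3 = 4*n/(3*(19 + n)))
R(-4) - 498 = (4/3)*(-4)/(19 - 4) - 498 = (4/3)*(-4)/15 - 498 = (4/3)*(-4)*(1/15) - 498 = -16/45 - 498 = -22426/45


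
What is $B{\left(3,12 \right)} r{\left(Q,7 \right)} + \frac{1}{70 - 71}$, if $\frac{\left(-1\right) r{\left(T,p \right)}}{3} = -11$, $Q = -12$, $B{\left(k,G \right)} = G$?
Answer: $395$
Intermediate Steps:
$r{\left(T,p \right)} = 33$ ($r{\left(T,p \right)} = \left(-3\right) \left(-11\right) = 33$)
$B{\left(3,12 \right)} r{\left(Q,7 \right)} + \frac{1}{70 - 71} = 12 \cdot 33 + \frac{1}{70 - 71} = 396 + \frac{1}{-1} = 396 - 1 = 395$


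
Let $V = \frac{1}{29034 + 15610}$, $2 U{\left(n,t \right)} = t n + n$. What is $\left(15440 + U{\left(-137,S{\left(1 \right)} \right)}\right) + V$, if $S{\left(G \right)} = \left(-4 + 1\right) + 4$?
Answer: $\frac{683187133}{44644} \approx 15303.0$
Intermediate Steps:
$S{\left(G \right)} = 1$ ($S{\left(G \right)} = -3 + 4 = 1$)
$U{\left(n,t \right)} = \frac{n}{2} + \frac{n t}{2}$ ($U{\left(n,t \right)} = \frac{t n + n}{2} = \frac{n t + n}{2} = \frac{n + n t}{2} = \frac{n}{2} + \frac{n t}{2}$)
$V = \frac{1}{44644} \approx 2.2399 \cdot 10^{-5}$
$\left(15440 + U{\left(-137,S{\left(1 \right)} \right)}\right) + V = \left(15440 + \frac{1}{2} \left(-137\right) \left(1 + 1\right)\right) + \frac{1}{44644} = \left(15440 + \frac{1}{2} \left(-137\right) 2\right) + \frac{1}{44644} = \left(15440 - 137\right) + \frac{1}{44644} = 15303 + \frac{1}{44644} = \frac{683187133}{44644}$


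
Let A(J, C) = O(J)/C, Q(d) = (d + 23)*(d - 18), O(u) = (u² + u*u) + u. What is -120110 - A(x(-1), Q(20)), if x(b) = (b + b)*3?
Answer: -5164763/43 ≈ -1.2011e+5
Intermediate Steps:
x(b) = 6*b (x(b) = (2*b)*3 = 6*b)
O(u) = u + 2*u² (O(u) = (u² + u²) + u = 2*u² + u = u + 2*u²)
Q(d) = (-18 + d)*(23 + d) (Q(d) = (23 + d)*(-18 + d) = (-18 + d)*(23 + d))
A(J, C) = J*(1 + 2*J)/C (A(J, C) = (J*(1 + 2*J))/C = J*(1 + 2*J)/C)
-120110 - A(x(-1), Q(20)) = -120110 - 6*(-1)*(1 + 2*(6*(-1)))/(-414 + 20² + 5*20) = -120110 - (-6)*(1 + 2*(-6))/(-414 + 400 + 100) = -120110 - (-6)*(1 - 12)/86 = -120110 - (-6)*(-11)/86 = -120110 - 1*33/43 = -120110 - 33/43 = -5164763/43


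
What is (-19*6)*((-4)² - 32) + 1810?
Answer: 3634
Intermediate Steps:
(-19*6)*((-4)² - 32) + 1810 = -114*(16 - 32) + 1810 = -114*(-16) + 1810 = 1824 + 1810 = 3634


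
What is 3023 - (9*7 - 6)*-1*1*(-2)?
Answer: 2909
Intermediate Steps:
3023 - (9*7 - 6)*-1*1*(-2) = 3023 - (63 - 6)*(-1*(-2)) = 3023 - 57*2 = 3023 - 1*114 = 3023 - 114 = 2909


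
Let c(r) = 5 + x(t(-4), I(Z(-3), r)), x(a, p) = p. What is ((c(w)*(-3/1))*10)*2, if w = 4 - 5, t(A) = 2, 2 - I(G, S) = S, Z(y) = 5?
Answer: -480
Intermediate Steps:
I(G, S) = 2 - S
w = -1
c(r) = 7 - r (c(r) = 5 + (2 - r) = 7 - r)
((c(w)*(-3/1))*10)*2 = (((7 - 1*(-1))*(-3/1))*10)*2 = (((7 + 1)*(-3/1))*10)*2 = ((8*(-3/1))*10)*2 = ((8*(-3*1))*10)*2 = ((8*(-3))*10)*2 = -24*10*2 = -240*2 = -480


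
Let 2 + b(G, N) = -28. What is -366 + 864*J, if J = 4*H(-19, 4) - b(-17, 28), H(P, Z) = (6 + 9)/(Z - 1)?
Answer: 42834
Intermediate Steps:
b(G, N) = -30 (b(G, N) = -2 - 28 = -30)
H(P, Z) = 15/(-1 + Z)
J = 50 (J = 4*(15/(-1 + 4)) - 1*(-30) = 4*(15/3) + 30 = 4*(15*(⅓)) + 30 = 4*5 + 30 = 20 + 30 = 50)
-366 + 864*J = -366 + 864*50 = -366 + 43200 = 42834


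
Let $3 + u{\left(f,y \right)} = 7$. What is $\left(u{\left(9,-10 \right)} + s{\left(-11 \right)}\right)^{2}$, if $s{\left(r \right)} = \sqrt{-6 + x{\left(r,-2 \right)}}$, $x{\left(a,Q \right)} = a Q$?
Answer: $64$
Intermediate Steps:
$u{\left(f,y \right)} = 4$ ($u{\left(f,y \right)} = -3 + 7 = 4$)
$x{\left(a,Q \right)} = Q a$
$s{\left(r \right)} = \sqrt{-6 - 2 r}$
$\left(u{\left(9,-10 \right)} + s{\left(-11 \right)}\right)^{2} = \left(4 + \sqrt{-6 - -22}\right)^{2} = \left(4 + \sqrt{-6 + 22}\right)^{2} = \left(4 + \sqrt{16}\right)^{2} = \left(4 + 4\right)^{2} = 8^{2} = 64$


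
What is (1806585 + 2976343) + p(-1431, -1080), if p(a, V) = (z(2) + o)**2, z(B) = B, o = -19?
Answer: 4783217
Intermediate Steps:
p(a, V) = 289 (p(a, V) = (2 - 19)**2 = (-17)**2 = 289)
(1806585 + 2976343) + p(-1431, -1080) = (1806585 + 2976343) + 289 = 4782928 + 289 = 4783217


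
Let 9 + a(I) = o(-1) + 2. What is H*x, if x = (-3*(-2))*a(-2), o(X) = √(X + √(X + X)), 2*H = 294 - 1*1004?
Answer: 14910 - 2130*√(-1 + I*√2) ≈ 13621.0 - 2489.5*I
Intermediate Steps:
H = -355 (H = (294 - 1*1004)/2 = (294 - 1004)/2 = (½)*(-710) = -355)
o(X) = √(X + √2*√X) (o(X) = √(X + √(2*X)) = √(X + √2*√X))
a(I) = -7 + √(-1 + I*√2) (a(I) = -9 + (√(-1 + √2*√(-1)) + 2) = -9 + (√(-1 + √2*I) + 2) = -9 + (√(-1 + I*√2) + 2) = -9 + (2 + √(-1 + I*√2)) = -7 + √(-1 + I*√2))
x = -42 + 6*√(-1 + I*√2) (x = (-3*(-2))*(-7 + √(-1 + I*√2)) = 6*(-7 + √(-1 + I*√2)) = -42 + 6*√(-1 + I*√2) ≈ -38.37 + 7.0126*I)
H*x = -355*(-42 + 6*√(-1 + I*√2)) = 14910 - 2130*√(-1 + I*√2)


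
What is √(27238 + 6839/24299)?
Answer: √7280493011/517 ≈ 165.04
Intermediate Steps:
√(27238 + 6839/24299) = √(661863001/24299) = √7280493011/517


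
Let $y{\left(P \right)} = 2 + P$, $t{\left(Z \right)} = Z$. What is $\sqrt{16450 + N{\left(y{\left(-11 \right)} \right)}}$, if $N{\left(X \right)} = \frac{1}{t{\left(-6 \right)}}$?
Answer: $\frac{\sqrt{592194}}{6} \approx 128.26$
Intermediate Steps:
$N{\left(X \right)} = - \frac{1}{6}$ ($N{\left(X \right)} = \frac{1}{-6} = - \frac{1}{6}$)
$\sqrt{16450 + N{\left(y{\left(-11 \right)} \right)}} = \sqrt{16450 - \frac{1}{6}} = \sqrt{\frac{98699}{6}} = \frac{\sqrt{592194}}{6}$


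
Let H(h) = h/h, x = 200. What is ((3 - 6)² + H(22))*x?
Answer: 2000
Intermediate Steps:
H(h) = 1
((3 - 6)² + H(22))*x = ((3 - 6)² + 1)*200 = ((-3)² + 1)*200 = (9 + 1)*200 = 10*200 = 2000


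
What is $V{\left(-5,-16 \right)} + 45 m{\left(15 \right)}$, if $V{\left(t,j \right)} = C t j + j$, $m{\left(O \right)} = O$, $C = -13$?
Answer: $-381$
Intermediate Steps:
$V{\left(t,j \right)} = j - 13 j t$ ($V{\left(t,j \right)} = - 13 t j + j = - 13 j t + j = j - 13 j t$)
$V{\left(-5,-16 \right)} + 45 m{\left(15 \right)} = - 16 \left(1 - -65\right) + 45 \cdot 15 = - 16 \left(1 + 65\right) + 675 = \left(-16\right) 66 + 675 = -1056 + 675 = -381$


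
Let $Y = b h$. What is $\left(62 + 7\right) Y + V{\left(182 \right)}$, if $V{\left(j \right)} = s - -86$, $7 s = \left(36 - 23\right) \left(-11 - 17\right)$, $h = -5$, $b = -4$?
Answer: $1414$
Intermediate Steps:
$s = -52$ ($s = \frac{\left(36 - 23\right) \left(-11 - 17\right)}{7} = \frac{13 \left(-28\right)}{7} = \frac{1}{7} \left(-364\right) = -52$)
$Y = 20$ ($Y = \left(-4\right) \left(-5\right) = 20$)
$V{\left(j \right)} = 34$ ($V{\left(j \right)} = -52 - -86 = -52 + 86 = 34$)
$\left(62 + 7\right) Y + V{\left(182 \right)} = \left(62 + 7\right) 20 + 34 = 69 \cdot 20 + 34 = 1380 + 34 = 1414$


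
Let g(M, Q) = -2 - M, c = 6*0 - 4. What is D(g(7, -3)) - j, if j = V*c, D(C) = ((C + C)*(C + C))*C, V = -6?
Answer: -2940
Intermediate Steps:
c = -4 (c = 0 - 4 = -4)
D(C) = 4*C³ (D(C) = ((2*C)*(2*C))*C = (4*C²)*C = 4*C³)
j = 24 (j = -6*(-4) = 24)
D(g(7, -3)) - j = 4*(-2 - 1*7)³ - 1*24 = 4*(-2 - 7)³ - 24 = 4*(-9)³ - 24 = 4*(-729) - 24 = -2916 - 24 = -2940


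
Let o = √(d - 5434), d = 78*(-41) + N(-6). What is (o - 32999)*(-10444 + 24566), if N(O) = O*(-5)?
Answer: -466011878 + 14122*I*√8602 ≈ -4.6601e+8 + 1.3098e+6*I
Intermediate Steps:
N(O) = -5*O
d = -3168 (d = 78*(-41) - 5*(-6) = -3198 + 30 = -3168)
o = I*√8602 (o = √(-3168 - 5434) = √(-8602) = I*√8602 ≈ 92.747*I)
(o - 32999)*(-10444 + 24566) = (I*√8602 - 32999)*(-10444 + 24566) = (-32999 + I*√8602)*14122 = -466011878 + 14122*I*√8602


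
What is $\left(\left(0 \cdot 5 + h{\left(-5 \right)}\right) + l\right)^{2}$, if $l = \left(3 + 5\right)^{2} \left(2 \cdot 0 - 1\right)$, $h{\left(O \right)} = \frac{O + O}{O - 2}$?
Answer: $\frac{191844}{49} \approx 3915.2$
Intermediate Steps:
$h{\left(O \right)} = \frac{2 O}{-2 + O}$
$l = -64$ ($l = 8^{2} \left(0 - 1\right) = 64 \left(-1\right) = -64$)
$\left(\left(0 \cdot 5 + h{\left(-5 \right)}\right) + l\right)^{2} = \left(\left(0 \cdot 5 + 2 \left(-5\right) \frac{1}{-2 - 5}\right) - 64\right)^{2} = \left(\left(0 + 2 \left(-5\right) \frac{1}{-7}\right) - 64\right)^{2} = \left(\left(0 + 2 \left(-5\right) \left(- \frac{1}{7}\right)\right) - 64\right)^{2} = \left(\left(0 + \frac{10}{7}\right) - 64\right)^{2} = \left(\frac{10}{7} - 64\right)^{2} = \left(- \frac{438}{7}\right)^{2} = \frac{191844}{49}$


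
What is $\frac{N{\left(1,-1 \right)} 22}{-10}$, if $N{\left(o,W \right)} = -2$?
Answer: $\frac{22}{5} \approx 4.4$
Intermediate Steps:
$\frac{N{\left(1,-1 \right)} 22}{-10} = \frac{\left(-2\right) 22}{-10} = \left(-44\right) \left(- \frac{1}{10}\right) = \frac{22}{5}$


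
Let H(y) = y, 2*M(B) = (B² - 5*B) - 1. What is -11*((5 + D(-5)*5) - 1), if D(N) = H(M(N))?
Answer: -2783/2 ≈ -1391.5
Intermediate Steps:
M(B) = -½ + B²/2 - 5*B/2 (M(B) = ((B² - 5*B) - 1)/2 = (-1 + B² - 5*B)/2 = -½ + B²/2 - 5*B/2)
D(N) = -½ + N²/2 - 5*N/2
-11*((5 + D(-5)*5) - 1) = -11*((5 + (-½ + (½)*(-5)² - 5/2*(-5))*5) - 1) = -11*((5 + (-½ + (½)*25 + 25/2)*5) - 1) = -11*((5 + (-½ + 25/2 + 25/2)*5) - 1) = -11*((5 + (49/2)*5) - 1) = -11*((5 + 245/2) - 1) = -11*(255/2 - 1) = -11*253/2 = -2783/2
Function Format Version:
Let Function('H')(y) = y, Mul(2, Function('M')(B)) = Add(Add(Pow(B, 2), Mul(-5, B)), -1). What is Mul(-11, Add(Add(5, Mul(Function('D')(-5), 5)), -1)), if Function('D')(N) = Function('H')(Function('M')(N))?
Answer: Rational(-2783, 2) ≈ -1391.5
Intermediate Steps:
Function('M')(B) = Add(Rational(-1, 2), Mul(Rational(1, 2), Pow(B, 2)), Mul(Rational(-5, 2), B)) (Function('M')(B) = Mul(Rational(1, 2), Add(Add(Pow(B, 2), Mul(-5, B)), -1)) = Mul(Rational(1, 2), Add(-1, Pow(B, 2), Mul(-5, B))) = Add(Rational(-1, 2), Mul(Rational(1, 2), Pow(B, 2)), Mul(Rational(-5, 2), B)))
Function('D')(N) = Add(Rational(-1, 2), Mul(Rational(1, 2), Pow(N, 2)), Mul(Rational(-5, 2), N))
Mul(-11, Add(Add(5, Mul(Function('D')(-5), 5)), -1)) = Mul(-11, Add(Add(5, Mul(Add(Rational(-1, 2), Mul(Rational(1, 2), Pow(-5, 2)), Mul(Rational(-5, 2), -5)), 5)), -1)) = Mul(-11, Add(Add(5, Mul(Add(Rational(-1, 2), Mul(Rational(1, 2), 25), Rational(25, 2)), 5)), -1)) = Mul(-11, Add(Add(5, Mul(Add(Rational(-1, 2), Rational(25, 2), Rational(25, 2)), 5)), -1)) = Mul(-11, Add(Add(5, Mul(Rational(49, 2), 5)), -1)) = Mul(-11, Add(Add(5, Rational(245, 2)), -1)) = Mul(-11, Add(Rational(255, 2), -1)) = Mul(-11, Rational(253, 2)) = Rational(-2783, 2)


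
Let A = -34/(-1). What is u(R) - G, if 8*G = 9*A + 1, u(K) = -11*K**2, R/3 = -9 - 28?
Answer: -1084555/8 ≈ -1.3557e+5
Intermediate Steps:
A = 34 (A = -34*(-1) = 34)
R = -111 (R = 3*(-9 - 28) = 3*(-37) = -111)
G = 307/8 (G = (9*34 + 1)/8 = (306 + 1)/8 = (1/8)*307 = 307/8 ≈ 38.375)
u(R) - G = -11*(-111)**2 - 1*307/8 = -11*12321 - 307/8 = -135531 - 307/8 = -1084555/8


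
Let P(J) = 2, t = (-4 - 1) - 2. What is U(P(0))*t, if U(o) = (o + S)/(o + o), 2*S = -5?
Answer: 7/8 ≈ 0.87500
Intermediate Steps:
S = -5/2 (S = (1/2)*(-5) = -5/2 ≈ -2.5000)
t = -7 (t = -5 - 2 = -7)
U(o) = (-5/2 + o)/(2*o) (U(o) = (o - 5/2)/(o + o) = (-5/2 + o)/((2*o)) = (-5/2 + o)*(1/(2*o)) = (-5/2 + o)/(2*o))
U(P(0))*t = ((1/4)*(-5 + 2*2)/2)*(-7) = ((1/4)*(1/2)*(-5 + 4))*(-7) = ((1/4)*(1/2)*(-1))*(-7) = -1/8*(-7) = 7/8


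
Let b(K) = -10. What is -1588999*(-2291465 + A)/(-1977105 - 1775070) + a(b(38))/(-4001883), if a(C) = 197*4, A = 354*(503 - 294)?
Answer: -1566769171439319327/1668418371725 ≈ -9.3907e+5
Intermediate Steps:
A = 73986 (A = 354*209 = 73986)
a(C) = 788
-1588999*(-2291465 + A)/(-1977105 - 1775070) + a(b(38))/(-4001883) = -1588999*(-2291465 + 73986)/(-1977105 - 1775070) + 788/(-4001883) = -1588999/((-3752175/(-2217479))) + 788*(-1/4001883) = -1588999/((-3752175*(-1/2217479))) - 788/4001883 = -1588999/3752175/2217479 - 788/4001883 = -1588999*2217479/3752175 - 788/4001883 = -3523571913521/3752175 - 788/4001883 = -1566769171439319327/1668418371725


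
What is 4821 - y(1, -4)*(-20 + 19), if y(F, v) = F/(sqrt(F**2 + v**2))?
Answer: 4821 + sqrt(17)/17 ≈ 4821.2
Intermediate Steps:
y(F, v) = F/sqrt(F**2 + v**2)
4821 - y(1, -4)*(-20 + 19) = 4821 - 1/sqrt(1**2 + (-4)**2)*(-20 + 19) = 4821 - 1/sqrt(1 + 16)*(-1) = 4821 - 1/sqrt(17)*(-1) = 4821 - 1*(sqrt(17)/17)*(-1) = 4821 - sqrt(17)/17*(-1) = 4821 - (-1)*sqrt(17)/17 = 4821 + sqrt(17)/17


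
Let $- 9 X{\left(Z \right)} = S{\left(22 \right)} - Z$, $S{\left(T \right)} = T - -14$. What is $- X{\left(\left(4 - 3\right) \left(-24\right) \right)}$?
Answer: $\frac{20}{3} \approx 6.6667$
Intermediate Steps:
$S{\left(T \right)} = 14 + T$ ($S{\left(T \right)} = T + 14 = 14 + T$)
$X{\left(Z \right)} = -4 + \frac{Z}{9}$ ($X{\left(Z \right)} = - \frac{\left(14 + 22\right) - Z}{9} = - \frac{36 - Z}{9} = -4 + \frac{Z}{9}$)
$- X{\left(\left(4 - 3\right) \left(-24\right) \right)} = - (-4 + \frac{\left(4 - 3\right) \left(-24\right)}{9}) = - (-4 + \frac{1 \left(-24\right)}{9}) = - (-4 + \frac{1}{9} \left(-24\right)) = - (-4 - \frac{8}{3}) = \left(-1\right) \left(- \frac{20}{3}\right) = \frac{20}{3}$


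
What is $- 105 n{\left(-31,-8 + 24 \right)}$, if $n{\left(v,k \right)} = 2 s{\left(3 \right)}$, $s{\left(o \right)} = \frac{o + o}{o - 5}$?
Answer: $630$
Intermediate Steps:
$s{\left(o \right)} = \frac{2 o}{-5 + o}$
$n{\left(v,k \right)} = -6$ ($n{\left(v,k \right)} = 2 \cdot 2 \cdot 3 \frac{1}{-5 + 3} = 2 \cdot 2 \cdot 3 \frac{1}{-2} = 2 \cdot 2 \cdot 3 \left(- \frac{1}{2}\right) = 2 \left(-3\right) = -6$)
$- 105 n{\left(-31,-8 + 24 \right)} = \left(-105\right) \left(-6\right) = 630$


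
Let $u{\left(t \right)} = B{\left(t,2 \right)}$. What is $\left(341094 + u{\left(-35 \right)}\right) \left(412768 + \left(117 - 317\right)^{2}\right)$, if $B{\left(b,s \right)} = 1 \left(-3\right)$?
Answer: $154435089888$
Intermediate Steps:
$B{\left(b,s \right)} = -3$
$u{\left(t \right)} = -3$
$\left(341094 + u{\left(-35 \right)}\right) \left(412768 + \left(117 - 317\right)^{2}\right) = \left(341094 - 3\right) \left(412768 + \left(117 - 317\right)^{2}\right) = 341091 \left(412768 + \left(-200\right)^{2}\right) = 341091 \left(412768 + 40000\right) = 341091 \cdot 452768 = 154435089888$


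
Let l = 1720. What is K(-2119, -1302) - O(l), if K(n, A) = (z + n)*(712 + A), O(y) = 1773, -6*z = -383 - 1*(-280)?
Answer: 3714926/3 ≈ 1.2383e+6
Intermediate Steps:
z = 103/6 (z = -(-383 - 1*(-280))/6 = -(-383 + 280)/6 = -⅙*(-103) = 103/6 ≈ 17.167)
K(n, A) = (712 + A)*(103/6 + n) (K(n, A) = (103/6 + n)*(712 + A) = (712 + A)*(103/6 + n))
K(-2119, -1302) - O(l) = (36668/3 + 712*(-2119) + (103/6)*(-1302) - 1302*(-2119)) - 1*1773 = (36668/3 - 1508728 - 22351 + 2758938) - 1773 = 3720245/3 - 1773 = 3714926/3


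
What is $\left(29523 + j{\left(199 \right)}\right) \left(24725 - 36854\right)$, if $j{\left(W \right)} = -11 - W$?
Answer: $-355537377$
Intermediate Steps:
$\left(29523 + j{\left(199 \right)}\right) \left(24725 - 36854\right) = \left(29523 - 210\right) \left(24725 - 36854\right) = \left(29523 - 210\right) \left(-12129\right) = 29313 \left(-12129\right) = -355537377$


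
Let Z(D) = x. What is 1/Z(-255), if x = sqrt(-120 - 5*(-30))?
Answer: sqrt(30)/30 ≈ 0.18257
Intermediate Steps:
x = sqrt(30) (x = sqrt(-120 + 150) = sqrt(30) ≈ 5.4772)
Z(D) = sqrt(30)
1/Z(-255) = 1/(sqrt(30)) = sqrt(30)/30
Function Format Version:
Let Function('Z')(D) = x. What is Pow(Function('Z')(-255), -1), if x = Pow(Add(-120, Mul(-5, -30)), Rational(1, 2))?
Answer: Mul(Rational(1, 30), Pow(30, Rational(1, 2))) ≈ 0.18257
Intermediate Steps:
x = Pow(30, Rational(1, 2)) (x = Pow(Add(-120, 150), Rational(1, 2)) = Pow(30, Rational(1, 2)) ≈ 5.4772)
Function('Z')(D) = Pow(30, Rational(1, 2))
Pow(Function('Z')(-255), -1) = Pow(Pow(30, Rational(1, 2)), -1) = Mul(Rational(1, 30), Pow(30, Rational(1, 2)))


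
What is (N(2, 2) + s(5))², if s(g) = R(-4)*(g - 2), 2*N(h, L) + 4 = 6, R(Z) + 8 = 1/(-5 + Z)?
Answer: 4900/9 ≈ 544.44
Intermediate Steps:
R(Z) = -8 + 1/(-5 + Z)
N(h, L) = 1 (N(h, L) = -2 + (½)*6 = -2 + 3 = 1)
s(g) = 146/9 - 73*g/9 (s(g) = ((41 - 8*(-4))/(-5 - 4))*(g - 2) = ((41 + 32)/(-9))*(-2 + g) = (-⅑*73)*(-2 + g) = -73*(-2 + g)/9 = 146/9 - 73*g/9)
(N(2, 2) + s(5))² = (1 + (146/9 - 73/9*5))² = (1 + (146/9 - 365/9))² = (1 - 73/3)² = (-70/3)² = 4900/9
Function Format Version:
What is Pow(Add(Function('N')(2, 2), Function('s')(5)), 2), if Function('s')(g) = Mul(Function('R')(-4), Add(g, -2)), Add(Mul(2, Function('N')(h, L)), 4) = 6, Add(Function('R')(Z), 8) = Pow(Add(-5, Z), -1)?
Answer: Rational(4900, 9) ≈ 544.44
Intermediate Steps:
Function('R')(Z) = Add(-8, Pow(Add(-5, Z), -1))
Function('N')(h, L) = 1 (Function('N')(h, L) = Add(-2, Mul(Rational(1, 2), 6)) = Add(-2, 3) = 1)
Function('s')(g) = Add(Rational(146, 9), Mul(Rational(-73, 9), g)) (Function('s')(g) = Mul(Mul(Pow(Add(-5, -4), -1), Add(41, Mul(-8, -4))), Add(g, -2)) = Mul(Mul(Pow(-9, -1), Add(41, 32)), Add(-2, g)) = Mul(Mul(Rational(-1, 9), 73), Add(-2, g)) = Mul(Rational(-73, 9), Add(-2, g)) = Add(Rational(146, 9), Mul(Rational(-73, 9), g)))
Pow(Add(Function('N')(2, 2), Function('s')(5)), 2) = Pow(Add(1, Add(Rational(146, 9), Mul(Rational(-73, 9), 5))), 2) = Pow(Add(1, Add(Rational(146, 9), Rational(-365, 9))), 2) = Pow(Add(1, Rational(-73, 3)), 2) = Pow(Rational(-70, 3), 2) = Rational(4900, 9)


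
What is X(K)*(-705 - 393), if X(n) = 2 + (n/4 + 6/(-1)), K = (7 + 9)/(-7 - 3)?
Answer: 24156/5 ≈ 4831.2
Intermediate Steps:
K = -8/5 (K = 16/(-10) = 16*(-1/10) = -8/5 ≈ -1.6000)
X(n) = -4 + n/4 (X(n) = 2 + (n*(1/4) + 6*(-1)) = 2 + (n/4 - 6) = 2 + (-6 + n/4) = -4 + n/4)
X(K)*(-705 - 393) = (-4 + (1/4)*(-8/5))*(-705 - 393) = (-4 - 2/5)*(-1098) = -22/5*(-1098) = 24156/5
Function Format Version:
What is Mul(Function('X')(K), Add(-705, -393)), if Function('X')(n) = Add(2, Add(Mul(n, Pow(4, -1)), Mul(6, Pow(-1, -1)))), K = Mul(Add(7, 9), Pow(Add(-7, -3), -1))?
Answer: Rational(24156, 5) ≈ 4831.2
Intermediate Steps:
K = Rational(-8, 5) (K = Mul(16, Pow(-10, -1)) = Mul(16, Rational(-1, 10)) = Rational(-8, 5) ≈ -1.6000)
Function('X')(n) = Add(-4, Mul(Rational(1, 4), n)) (Function('X')(n) = Add(2, Add(Mul(n, Rational(1, 4)), Mul(6, -1))) = Add(2, Add(Mul(Rational(1, 4), n), -6)) = Add(2, Add(-6, Mul(Rational(1, 4), n))) = Add(-4, Mul(Rational(1, 4), n)))
Mul(Function('X')(K), Add(-705, -393)) = Mul(Add(-4, Mul(Rational(1, 4), Rational(-8, 5))), Add(-705, -393)) = Mul(Add(-4, Rational(-2, 5)), -1098) = Mul(Rational(-22, 5), -1098) = Rational(24156, 5)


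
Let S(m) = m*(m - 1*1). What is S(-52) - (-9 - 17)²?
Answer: 2080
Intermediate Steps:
S(m) = m*(-1 + m) (S(m) = m*(m - 1) = m*(-1 + m))
S(-52) - (-9 - 17)² = -52*(-1 - 52) - (-9 - 17)² = -52*(-53) - 1*(-26)² = 2756 - 1*676 = 2756 - 676 = 2080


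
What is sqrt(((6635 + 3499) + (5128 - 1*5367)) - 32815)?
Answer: 2*I*sqrt(5730) ≈ 151.39*I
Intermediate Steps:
sqrt(((6635 + 3499) + (5128 - 1*5367)) - 32815) = sqrt((10134 + (5128 - 5367)) - 32815) = sqrt((10134 - 239) - 32815) = sqrt(9895 - 32815) = sqrt(-22920) = 2*I*sqrt(5730)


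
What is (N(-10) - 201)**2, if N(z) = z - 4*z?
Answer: 29241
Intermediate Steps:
N(z) = -3*z
(N(-10) - 201)**2 = (-3*(-10) - 201)**2 = (30 - 201)**2 = (-171)**2 = 29241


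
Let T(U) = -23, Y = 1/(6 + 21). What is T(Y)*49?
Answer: -1127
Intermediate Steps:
Y = 1/27 ≈ 0.037037
T(Y)*49 = -23*49 = -1127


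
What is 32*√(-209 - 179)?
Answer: 64*I*√97 ≈ 630.33*I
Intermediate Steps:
32*√(-209 - 179) = 32*√(-388) = 32*(2*I*√97) = 64*I*√97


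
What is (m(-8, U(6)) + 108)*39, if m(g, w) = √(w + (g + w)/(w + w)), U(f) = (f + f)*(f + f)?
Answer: 4212 + 13*√5201/2 ≈ 4680.8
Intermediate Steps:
U(f) = 4*f² (U(f) = (2*f)*(2*f) = 4*f²)
m(g, w) = √(w + (g + w)/(2*w)) (m(g, w) = √(w + (g + w)/((2*w))) = √(w + (g + w)*(1/(2*w))) = √(w + (g + w)/(2*w)))
(m(-8, U(6)) + 108)*39 = (√(2 + 4*(4*6²) + 2*(-8)/(4*6²))/2 + 108)*39 = (√(2 + 4*(4*36) + 2*(-8)/(4*36))/2 + 108)*39 = (√(2 + 4*144 + 2*(-8)/144)/2 + 108)*39 = (√(2 + 576 + 2*(-8)*(1/144))/2 + 108)*39 = (√(2 + 576 - ⅑)/2 + 108)*39 = (√(5201/9)/2 + 108)*39 = ((√5201/3)/2 + 108)*39 = (√5201/6 + 108)*39 = (108 + √5201/6)*39 = 4212 + 13*√5201/2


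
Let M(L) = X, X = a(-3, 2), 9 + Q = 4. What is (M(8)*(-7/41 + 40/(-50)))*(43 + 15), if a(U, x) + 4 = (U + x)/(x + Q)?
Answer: 126962/615 ≈ 206.44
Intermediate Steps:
Q = -5 (Q = -9 + 4 = -5)
a(U, x) = -4 + (U + x)/(-5 + x) (a(U, x) = -4 + (U + x)/(x - 5) = -4 + (U + x)/(-5 + x))
X = -11/3 (X = (20 - 3 - 3*2)/(-5 + 2) = (20 - 3 - 6)/(-3) = -⅓*11 = -11/3 ≈ -3.6667)
M(L) = -11/3
(M(8)*(-7/41 + 40/(-50)))*(43 + 15) = (-11*(-7/41 + 40/(-50))/3)*(43 + 15) = -11*(-7*1/41 + 40*(-1/50))/3*58 = -11*(-7/41 - ⅘)/3*58 = -11/3*(-199/205)*58 = (2189/615)*58 = 126962/615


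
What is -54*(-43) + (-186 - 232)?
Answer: 1904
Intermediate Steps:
-54*(-43) + (-186 - 232) = 2322 - 418 = 1904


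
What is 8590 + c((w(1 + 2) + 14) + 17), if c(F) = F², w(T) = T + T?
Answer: 9959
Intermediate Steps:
w(T) = 2*T
8590 + c((w(1 + 2) + 14) + 17) = 8590 + ((2*(1 + 2) + 14) + 17)² = 8590 + ((2*3 + 14) + 17)² = 8590 + ((6 + 14) + 17)² = 8590 + (20 + 17)² = 8590 + 37² = 8590 + 1369 = 9959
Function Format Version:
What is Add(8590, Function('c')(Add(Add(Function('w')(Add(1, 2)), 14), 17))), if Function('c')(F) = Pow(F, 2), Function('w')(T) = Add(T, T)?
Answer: 9959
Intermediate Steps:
Function('w')(T) = Mul(2, T)
Add(8590, Function('c')(Add(Add(Function('w')(Add(1, 2)), 14), 17))) = Add(8590, Pow(Add(Add(Mul(2, Add(1, 2)), 14), 17), 2)) = Add(8590, Pow(Add(Add(Mul(2, 3), 14), 17), 2)) = Add(8590, Pow(Add(Add(6, 14), 17), 2)) = Add(8590, Pow(Add(20, 17), 2)) = Add(8590, Pow(37, 2)) = Add(8590, 1369) = 9959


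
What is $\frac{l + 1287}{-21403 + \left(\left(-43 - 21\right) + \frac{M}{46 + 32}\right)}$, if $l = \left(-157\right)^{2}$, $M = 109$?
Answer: $- \frac{2023008}{1674317} \approx -1.2083$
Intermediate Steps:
$l = 24649$
$\frac{l + 1287}{-21403 + \left(\left(-43 - 21\right) + \frac{M}{46 + 32}\right)} = \frac{24649 + 1287}{-21403 + \left(\left(-43 - 21\right) + \frac{109}{46 + 32}\right)} = \frac{25936}{-21403 + \left(\left(-43 - 21\right) + \frac{109}{78}\right)} = \frac{25936}{-21403 + \left(-64 + 109 \cdot \frac{1}{78}\right)} = \frac{25936}{-21403 + \left(-64 + \frac{109}{78}\right)} = \frac{25936}{-21403 - \frac{4883}{78}} = \frac{25936}{- \frac{1674317}{78}} = 25936 \left(- \frac{78}{1674317}\right) = - \frac{2023008}{1674317}$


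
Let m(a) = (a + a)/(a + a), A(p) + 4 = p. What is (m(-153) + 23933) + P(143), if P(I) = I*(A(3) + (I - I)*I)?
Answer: 23791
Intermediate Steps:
A(p) = -4 + p
P(I) = -I (P(I) = I*((-4 + 3) + (I - I)*I) = I*(-1 + 0*I) = I*(-1 + 0) = I*(-1) = -I)
m(a) = 1 (m(a) = (2*a)/((2*a)) = (2*a)*(1/(2*a)) = 1)
(m(-153) + 23933) + P(143) = (1 + 23933) - 1*143 = 23934 - 143 = 23791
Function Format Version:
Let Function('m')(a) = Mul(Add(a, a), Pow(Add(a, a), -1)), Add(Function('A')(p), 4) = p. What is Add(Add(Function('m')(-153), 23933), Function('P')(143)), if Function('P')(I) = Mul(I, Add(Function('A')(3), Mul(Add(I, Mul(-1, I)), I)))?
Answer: 23791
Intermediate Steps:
Function('A')(p) = Add(-4, p)
Function('P')(I) = Mul(-1, I) (Function('P')(I) = Mul(I, Add(Add(-4, 3), Mul(Add(I, Mul(-1, I)), I))) = Mul(I, Add(-1, Mul(0, I))) = Mul(I, Add(-1, 0)) = Mul(I, -1) = Mul(-1, I))
Function('m')(a) = 1 (Function('m')(a) = Mul(Mul(2, a), Pow(Mul(2, a), -1)) = Mul(Mul(2, a), Mul(Rational(1, 2), Pow(a, -1))) = 1)
Add(Add(Function('m')(-153), 23933), Function('P')(143)) = Add(Add(1, 23933), Mul(-1, 143)) = Add(23934, -143) = 23791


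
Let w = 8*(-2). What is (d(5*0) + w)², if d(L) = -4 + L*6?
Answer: 400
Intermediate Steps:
d(L) = -4 + 6*L
w = -16
(d(5*0) + w)² = ((-4 + 6*(5*0)) - 16)² = ((-4 + 6*0) - 16)² = ((-4 + 0) - 16)² = (-4 - 16)² = (-20)² = 400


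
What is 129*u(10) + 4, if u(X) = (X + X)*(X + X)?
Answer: 51604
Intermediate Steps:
u(X) = 4*X**2 (u(X) = (2*X)*(2*X) = 4*X**2)
129*u(10) + 4 = 129*(4*10**2) + 4 = 129*(4*100) + 4 = 129*400 + 4 = 51600 + 4 = 51604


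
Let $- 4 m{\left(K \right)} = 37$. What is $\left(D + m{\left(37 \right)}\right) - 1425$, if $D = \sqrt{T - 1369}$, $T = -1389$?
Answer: $- \frac{5737}{4} + i \sqrt{2758} \approx -1434.3 + 52.517 i$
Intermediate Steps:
$m{\left(K \right)} = - \frac{37}{4}$ ($m{\left(K \right)} = \left(- \frac{1}{4}\right) 37 = - \frac{37}{4}$)
$D = i \sqrt{2758}$ ($D = \sqrt{-1389 - 1369} = \sqrt{-2758} = i \sqrt{2758} \approx 52.517 i$)
$\left(D + m{\left(37 \right)}\right) - 1425 = \left(i \sqrt{2758} - \frac{37}{4}\right) - 1425 = \left(- \frac{37}{4} + i \sqrt{2758}\right) - 1425 = - \frac{5737}{4} + i \sqrt{2758}$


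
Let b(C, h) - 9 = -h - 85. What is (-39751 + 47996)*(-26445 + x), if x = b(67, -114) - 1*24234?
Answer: -417535045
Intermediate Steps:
b(C, h) = -76 - h (b(C, h) = 9 + (-h - 85) = 9 + (-85 - h) = -76 - h)
x = -24196 (x = (-76 - 1*(-114)) - 1*24234 = (-76 + 114) - 24234 = 38 - 24234 = -24196)
(-39751 + 47996)*(-26445 + x) = (-39751 + 47996)*(-26445 - 24196) = 8245*(-50641) = -417535045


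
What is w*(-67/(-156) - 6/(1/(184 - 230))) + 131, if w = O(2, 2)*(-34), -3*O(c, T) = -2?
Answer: -717764/117 ≈ -6134.7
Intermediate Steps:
O(c, T) = ⅔ (O(c, T) = -⅓*(-2) = ⅔)
w = -68/3 (w = (⅔)*(-34) = -68/3 ≈ -22.667)
w*(-67/(-156) - 6/(1/(184 - 230))) + 131 = -68*(-67/(-156) - 6/(1/(184 - 230)))/3 + 131 = -68*(-67*(-1/156) - 6/(1/(-46)))/3 + 131 = -68*(67/156 - 6/(-1/46))/3 + 131 = -68*(67/156 - 6*(-46))/3 + 131 = -68*(67/156 + 276)/3 + 131 = -68/3*43123/156 + 131 = -733091/117 + 131 = -717764/117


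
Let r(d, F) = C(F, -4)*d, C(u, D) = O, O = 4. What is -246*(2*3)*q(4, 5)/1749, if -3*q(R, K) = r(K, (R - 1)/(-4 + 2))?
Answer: 3280/583 ≈ 5.6261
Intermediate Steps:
C(u, D) = 4
r(d, F) = 4*d
q(R, K) = -4*K/3
-246*(2*3)*q(4, 5)/1749 = -246*(2*3)*(-4/3*5)/1749 = -246*6*(-20/3)/1749 = -(-9840)/1749 = -246*(-40/1749) = 3280/583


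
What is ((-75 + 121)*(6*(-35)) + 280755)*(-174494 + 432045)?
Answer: 69820788345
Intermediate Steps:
((-75 + 121)*(6*(-35)) + 280755)*(-174494 + 432045) = (46*(-210) + 280755)*257551 = (-9660 + 280755)*257551 = 271095*257551 = 69820788345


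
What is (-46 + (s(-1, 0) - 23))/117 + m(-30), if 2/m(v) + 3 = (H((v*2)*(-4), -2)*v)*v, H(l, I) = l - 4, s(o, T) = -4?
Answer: -5168249/8283483 ≈ -0.62392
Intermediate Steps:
H(l, I) = -4 + l
m(v) = 2/(-3 + v**2*(-4 - 8*v)) (m(v) = 2/(-3 + ((-4 + (v*2)*(-4))*v)*v) = 2/(-3 + ((-4 + (2*v)*(-4))*v)*v) = 2/(-3 + ((-4 - 8*v)*v)*v) = 2/(-3 + (v*(-4 - 8*v))*v) = 2/(-3 + v**2*(-4 - 8*v)))
(-46 + (s(-1, 0) - 23))/117 + m(-30) = (-46 + (-4 - 23))/117 - 2/(3 + 4*(-30)**2*(1 + 2*(-30))) = (-46 - 27)*(1/117) - 2/(3 + 4*900*(1 - 60)) = -73*1/117 - 2/(3 + 4*900*(-59)) = -73/117 - 2/(3 - 212400) = -73/117 - 2/(-212397) = -73/117 - 2*(-1/212397) = -73/117 + 2/212397 = -5168249/8283483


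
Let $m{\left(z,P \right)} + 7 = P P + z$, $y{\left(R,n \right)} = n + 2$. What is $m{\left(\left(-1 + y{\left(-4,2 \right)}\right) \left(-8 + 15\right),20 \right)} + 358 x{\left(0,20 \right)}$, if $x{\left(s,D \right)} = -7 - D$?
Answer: $-9252$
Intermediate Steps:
$y{\left(R,n \right)} = 2 + n$
$m{\left(z,P \right)} = -7 + z + P^{2}$ ($m{\left(z,P \right)} = -7 + \left(P P + z\right) = -7 + \left(P^{2} + z\right) = -7 + \left(z + P^{2}\right) = -7 + z + P^{2}$)
$m{\left(\left(-1 + y{\left(-4,2 \right)}\right) \left(-8 + 15\right),20 \right)} + 358 x{\left(0,20 \right)} = \left(-7 + \left(-1 + \left(2 + 2\right)\right) \left(-8 + 15\right) + 20^{2}\right) + 358 \left(-7 - 20\right) = \left(-7 + \left(-1 + 4\right) 7 + 400\right) + 358 \left(-7 - 20\right) = \left(-7 + 3 \cdot 7 + 400\right) + 358 \left(-27\right) = \left(-7 + 21 + 400\right) - 9666 = 414 - 9666 = -9252$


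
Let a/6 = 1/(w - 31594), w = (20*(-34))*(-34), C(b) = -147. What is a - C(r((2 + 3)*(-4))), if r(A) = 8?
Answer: 622836/4237 ≈ 147.00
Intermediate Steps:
w = 23120 (w = -680*(-34) = 23120)
a = -3/4237 (a = 6/(23120 - 31594) = 6/(-8474) = 6*(-1/8474) = -3/4237 ≈ -0.00070805)
a - C(r((2 + 3)*(-4))) = -3/4237 - 1*(-147) = -3/4237 + 147 = 622836/4237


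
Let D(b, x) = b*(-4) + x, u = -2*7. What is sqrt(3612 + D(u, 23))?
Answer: sqrt(3691) ≈ 60.754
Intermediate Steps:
u = -14
D(b, x) = x - 4*b (D(b, x) = -4*b + x = x - 4*b)
sqrt(3612 + D(u, 23)) = sqrt(3612 + (23 - 4*(-14))) = sqrt(3612 + (23 + 56)) = sqrt(3612 + 79) = sqrt(3691)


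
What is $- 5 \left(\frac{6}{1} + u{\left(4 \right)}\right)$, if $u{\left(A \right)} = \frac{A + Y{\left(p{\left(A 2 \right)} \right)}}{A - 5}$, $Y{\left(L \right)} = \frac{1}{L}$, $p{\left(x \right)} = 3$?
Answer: $- \frac{25}{3} \approx -8.3333$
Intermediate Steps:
$u{\left(A \right)} = \frac{\frac{1}{3} + A}{-5 + A}$ ($u{\left(A \right)} = \frac{A + \frac{1}{3}}{A - 5} = \frac{A + \frac{1}{3}}{-5 + A} = \frac{\frac{1}{3} + A}{-5 + A}$)
$- 5 \left(\frac{6}{1} + u{\left(4 \right)}\right) = - 5 \left(\frac{6}{1} + \frac{\frac{1}{3} + 4}{-5 + 4}\right) = - 5 \left(6 \cdot 1 + \frac{1}{-1} \cdot \frac{13}{3}\right) = - 5 \left(6 - \frac{13}{3}\right) = \left(-5\right) \frac{5}{3} = - \frac{25}{3}$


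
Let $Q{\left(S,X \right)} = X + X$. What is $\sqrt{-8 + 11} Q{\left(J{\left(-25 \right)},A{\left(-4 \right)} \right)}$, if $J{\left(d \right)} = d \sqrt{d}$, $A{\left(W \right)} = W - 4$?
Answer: $- 16 \sqrt{3} \approx -27.713$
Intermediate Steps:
$A{\left(W \right)} = -4 + W$ ($A{\left(W \right)} = W - 4 = -4 + W$)
$J{\left(d \right)} = d^{\frac{3}{2}}$
$Q{\left(S,X \right)} = 2 X$
$\sqrt{-8 + 11} Q{\left(J{\left(-25 \right)},A{\left(-4 \right)} \right)} = \sqrt{-8 + 11} \cdot 2 \left(-4 - 4\right) = \sqrt{3} \cdot 2 \left(-8\right) = \sqrt{3} \left(-16\right) = - 16 \sqrt{3}$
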